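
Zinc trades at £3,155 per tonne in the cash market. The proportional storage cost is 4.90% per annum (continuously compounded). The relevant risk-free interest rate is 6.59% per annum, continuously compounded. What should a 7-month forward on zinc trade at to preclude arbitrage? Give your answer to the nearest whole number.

Net carry = r + u − y = 0.0659 + 0.0490 − 0.0000 = 0.1149
F = S·e^((r+u−y)T) = 3155 · e^(0.1149 × 7/12) = 3155 · e^0.067025
= 3155 × 1.069322 = £3,374 per tonne

£3,374 per tonne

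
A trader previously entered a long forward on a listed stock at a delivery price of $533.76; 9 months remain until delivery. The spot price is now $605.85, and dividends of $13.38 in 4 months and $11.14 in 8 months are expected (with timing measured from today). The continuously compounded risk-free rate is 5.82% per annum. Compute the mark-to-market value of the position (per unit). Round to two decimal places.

$71.05

PV(remaining dividends) I = 13.38·e^(−0.0582·4/12) + 11.14·e^(−0.0582·8/12) = 23.8390
Current forward F = (S − I)·e^(rT) = (605.85 − 23.8390)·e^(0.0582·9/12) = 582.0110 × 1.044617 = 607.9786
Value (long) = (F − K)·e^(−rT) = (607.9786 − 533.76) × 0.957289 = 71.0486
Value = $71.05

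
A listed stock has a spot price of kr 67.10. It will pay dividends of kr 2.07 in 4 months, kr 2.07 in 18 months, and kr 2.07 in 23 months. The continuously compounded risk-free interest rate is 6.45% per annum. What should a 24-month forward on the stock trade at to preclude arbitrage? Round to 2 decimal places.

kr 69.82

PV(dividends) I = 2.07·e^(−0.0645·4/12) + 2.07·e^(−0.0645·18/12) + 2.07·e^(−0.0645·23/12)
I = 2.0260 + 1.8791 + 1.8293 = 5.7344
F = (S − I)·e^(rT) = (67.10 − 5.7344) · e^(0.0645·24/12)
= 61.3656 · e^0.129000 = 61.3656 × 1.137690 = kr 69.82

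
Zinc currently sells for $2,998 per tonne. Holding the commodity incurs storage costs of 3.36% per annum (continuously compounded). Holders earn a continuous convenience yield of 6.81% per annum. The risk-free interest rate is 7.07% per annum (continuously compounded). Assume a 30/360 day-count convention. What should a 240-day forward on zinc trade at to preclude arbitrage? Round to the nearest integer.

$3,071 per tonne

Net carry = r + u − y = 0.0707 + 0.0336 − 0.0681 = 0.0362
F = S·e^((r+u−y)T) = 2998 · e^(0.0362 × 240/360) = 2998 · e^0.024133
= 2998 × 1.024427 = $3,071 per tonne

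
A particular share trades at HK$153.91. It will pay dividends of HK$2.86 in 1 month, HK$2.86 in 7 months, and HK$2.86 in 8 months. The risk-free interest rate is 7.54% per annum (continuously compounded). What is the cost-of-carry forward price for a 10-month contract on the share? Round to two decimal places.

PV(dividends) I = 2.86·e^(−0.0754·1/12) + 2.86·e^(−0.0754·7/12) + 2.86·e^(−0.0754·8/12)
I = 2.8421 + 2.7369 + 2.7198 = 8.2988
F = (S − I)·e^(rT) = (153.91 − 8.2988) · e^(0.0754·10/12)
= 145.6112 · e^0.062833 = 145.6112 × 1.064849 = HK$155.05

HK$155.05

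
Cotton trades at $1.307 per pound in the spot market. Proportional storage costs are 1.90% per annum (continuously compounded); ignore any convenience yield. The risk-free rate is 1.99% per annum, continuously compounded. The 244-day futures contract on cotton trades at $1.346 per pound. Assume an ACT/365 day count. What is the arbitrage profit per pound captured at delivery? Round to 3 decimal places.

Fair futures: F* = S·e^(carry·T), with carry = (r + u) = 0.0199 + 0.0190 = 0.0389
F* = 1.307 · e^(0.0389 × 244/365) = 1.307 · e^0.026004 = 1.307 × 1.026345 = $1.3414
Market $1.346 > fair $1.3414: forward overpriced → cash-and-carry (buy spot, short the forward).
At maturity, profit = |F_mkt − F*| = |1.346 − 1.3414| = $0.005 per pound

$0.005 per pound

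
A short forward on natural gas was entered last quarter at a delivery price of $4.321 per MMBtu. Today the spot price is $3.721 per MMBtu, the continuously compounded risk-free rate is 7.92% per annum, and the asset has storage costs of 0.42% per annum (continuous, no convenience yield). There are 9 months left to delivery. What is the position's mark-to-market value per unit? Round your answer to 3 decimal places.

Current fair forward for the remaining 9 months: F = S·e^((r + u)·T), (r + u) = 0.0792 + 0.0042 = 0.0834
F = 3.721 · e^(0.0834 × 9/12) = 3.721 × 1.064548 = 3.9612
Value of long forward = (F − K)·e^(−rT) = (3.9612 − 4.321) · e^(−0.0792·9/12)
= -0.3598 × 0.942330 = -0.339
Short position value = −(long value) = $0.339

$0.339 per MMBtu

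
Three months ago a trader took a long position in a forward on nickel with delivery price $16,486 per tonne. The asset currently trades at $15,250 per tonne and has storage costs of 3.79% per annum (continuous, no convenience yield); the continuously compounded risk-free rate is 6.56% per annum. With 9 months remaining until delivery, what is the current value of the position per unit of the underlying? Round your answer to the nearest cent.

Current fair forward for the remaining 9 months: F = S·e^((r + u)·T), (r + u) = 0.0656 + 0.0379 = 0.1035
F = 15250 · e^(0.1035 × 9/12) = 15250 × 1.08071731 = 16480.9390
Value of long forward = (F − K)·e^(−rT) = (16480.9390 − 16486) · e^(−0.0656·9/12)
= -5.0610 × 0.95199071 = -4.82

-$4.82 per tonne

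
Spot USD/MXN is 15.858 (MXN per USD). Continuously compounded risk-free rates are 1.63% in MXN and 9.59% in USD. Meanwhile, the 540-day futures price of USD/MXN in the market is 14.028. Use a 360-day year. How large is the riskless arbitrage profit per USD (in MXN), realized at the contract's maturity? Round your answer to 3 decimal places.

0.045 per USD (in MXN)

Fair futures: F* = S·e^(carry·T), with carry = (r_MXN − r_USD) = 0.0163 − 0.0959 = -0.0796
F* = 15.858 · e^(-0.0796 × 540/360) = 15.858 · e^-0.119400 = 15.858 × 0.887453 = 14.0732
Market 14.028 < fair 14.0732: forward underpriced → reverse cash-and-carry (short spot, go long the forward).
At maturity, profit = |F_mkt − F*| = |14.028 − 14.0732| = 0.045 per USD (in MXN)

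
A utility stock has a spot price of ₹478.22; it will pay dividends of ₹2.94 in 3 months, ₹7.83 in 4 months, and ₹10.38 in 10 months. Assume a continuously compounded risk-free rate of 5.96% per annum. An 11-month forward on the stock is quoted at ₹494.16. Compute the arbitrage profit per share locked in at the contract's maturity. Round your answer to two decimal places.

₹10.68 per share

PV(dividends) I = 2.94·e^(−0.0596·3/12) + 7.83·e^(−0.0596·4/12) + 10.38·e^(−0.0596·10/12) = 20.4496
Fair forward F* = (S − I)·e^(rT) = (478.22 − 20.4496)·e^0.054633 = 457.7704 × 1.056153 = 483.4756
Market ₹494.16 > fair 483.4756: forward overpriced → cash-and-carry (borrow at r, buy the stock and collect the dividends, short the forward).
Profit at T = |F_mkt − F*| = |494.16 − 483.4756| = ₹10.68 per share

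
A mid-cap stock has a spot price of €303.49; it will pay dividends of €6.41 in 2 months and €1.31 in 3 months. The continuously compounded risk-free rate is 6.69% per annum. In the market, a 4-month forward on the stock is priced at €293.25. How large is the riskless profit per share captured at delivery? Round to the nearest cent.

€9.28 per share

PV(dividends) I = 6.41·e^(−0.0669·2/12) + 1.31·e^(−0.0669·3/12) = 7.6272
Fair forward F* = (S − I)·e^(rT) = (303.49 − 7.6272)·e^0.022300 = 295.8628 × 1.022551 = 302.5348
Market €293.25 < fair 302.5348: forward underpriced → reverse cash-and-carry (short the stock, invest proceeds at r, pay the dividends, go long the forward).
Profit at T = |F_mkt − F*| = |293.25 − 302.5348| = €9.28 per share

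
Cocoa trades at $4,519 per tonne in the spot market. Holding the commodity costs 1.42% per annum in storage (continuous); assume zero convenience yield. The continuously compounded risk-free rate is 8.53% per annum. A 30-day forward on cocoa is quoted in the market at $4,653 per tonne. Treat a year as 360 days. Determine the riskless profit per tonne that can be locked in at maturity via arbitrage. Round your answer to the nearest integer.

$96 per tonne

Fair forward: F* = S·e^(carry·T), with carry = (r + u) = 0.0853 + 0.0142 = 0.0995
F* = 4519 · e^(0.0995 × 30/360) = 4519 · e^0.008292 = 4519 × 1.008326 = $4556.6252
Market $4653 > fair $4556.6252: forward overpriced → cash-and-carry (buy spot, short the forward).
At maturity, profit = |F_mkt − F*| = |4653 − 4556.6252| = $96 per tonne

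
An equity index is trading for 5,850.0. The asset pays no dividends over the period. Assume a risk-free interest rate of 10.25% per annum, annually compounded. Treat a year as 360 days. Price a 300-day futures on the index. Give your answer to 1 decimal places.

F = S · (1+r)^T
= 5850.0 × 1.084715
F = 6,345.6

6,345.6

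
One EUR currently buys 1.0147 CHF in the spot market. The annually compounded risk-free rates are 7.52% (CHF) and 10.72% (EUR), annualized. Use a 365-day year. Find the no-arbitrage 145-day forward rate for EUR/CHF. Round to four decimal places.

1.0029

By covered interest parity, F = S · (1+r_CHF)^T / (1+r_EUR)^T
= 1.0147 × 1.029223 / 1.041284 = 1.0147 × 0.988417
F = 1.0029 CHF per EUR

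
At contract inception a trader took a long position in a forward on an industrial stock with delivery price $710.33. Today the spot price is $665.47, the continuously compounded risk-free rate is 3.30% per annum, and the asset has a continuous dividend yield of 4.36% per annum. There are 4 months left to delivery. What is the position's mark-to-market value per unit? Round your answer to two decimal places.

-$46.69

Current fair forward for the remaining 4 months: F = S·e^((r − q)·T), (r − q) = 0.0330 − 0.0436 = -0.0106
F = 665.47 · e^(-0.0106 × 4/12) = 665.47 × 0.996473 = 663.1229
Value of long forward = (F − K)·e^(−rT) = (663.1229 − 710.33) · e^(−0.0330·4/12)
= -47.2071 × 0.989060 = -46.69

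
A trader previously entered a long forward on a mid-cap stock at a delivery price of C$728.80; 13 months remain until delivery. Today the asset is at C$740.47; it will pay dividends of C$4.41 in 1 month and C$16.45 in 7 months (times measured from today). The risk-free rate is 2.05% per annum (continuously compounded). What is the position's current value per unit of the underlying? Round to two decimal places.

C$7.02

PV(remaining dividends) I = 4.41·e^(−0.0205·1/12) + 16.45·e^(−0.0205·7/12) = 20.6569
Current forward F = (S − I)·e^(rT) = (740.47 − 20.6569)·e^(0.0205·13/12) = 719.8131 × 1.022457 = 735.9779
Value (long) = (F − K)·e^(−rT) = (735.9779 − 728.80) × 0.978036 = 7.0202
Value = C$7.02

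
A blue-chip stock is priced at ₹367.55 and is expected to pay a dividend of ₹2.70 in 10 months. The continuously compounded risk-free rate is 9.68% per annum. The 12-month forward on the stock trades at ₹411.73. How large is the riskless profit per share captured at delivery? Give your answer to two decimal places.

PV(dividends) I = 2.70·e^(−0.0968·10/12) = 2.4908
Fair forward F* = (S − I)·e^(rT) = (367.55 − 2.4908)·e^0.096800 = 365.0592 × 1.101640 = 402.1638
Market ₹411.73 > fair 402.1638: forward overpriced → cash-and-carry (borrow at r, buy the stock and collect the dividends, short the forward).
Profit at T = |F_mkt − F*| = |411.73 − 402.1638| = ₹9.57 per share

₹9.57 per share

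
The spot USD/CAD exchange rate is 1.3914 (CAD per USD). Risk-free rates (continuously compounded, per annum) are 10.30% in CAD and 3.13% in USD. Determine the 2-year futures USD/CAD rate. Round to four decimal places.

F = S·e^((r_CAD − r_USD)T) = 1.3914 · e^((0.1030 − 0.0313) × 2)
= 1.3914 · e^0.143400 = 1.3914 × 1.154191
F = 1.6059 CAD per USD

1.6059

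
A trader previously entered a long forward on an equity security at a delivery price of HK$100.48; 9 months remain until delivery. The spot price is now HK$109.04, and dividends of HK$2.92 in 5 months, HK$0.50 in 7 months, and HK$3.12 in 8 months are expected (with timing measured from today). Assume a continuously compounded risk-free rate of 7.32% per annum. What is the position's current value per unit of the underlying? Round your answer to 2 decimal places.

PV(remaining dividends) I = 2.92·e^(−0.0732·5/12) + 0.50·e^(−0.0732·7/12) + 3.12·e^(−0.0732·8/12) = 6.2828
Current forward F = (S − I)·e^(rT) = (109.04 − 6.2828)·e^(0.0732·9/12) = 102.7572 × 1.056435 = 108.5563
Value (long) = (F − K)·e^(−rT) = (108.5563 − 100.48) × 0.946580 = 7.6449
Value = HK$7.64

HK$7.64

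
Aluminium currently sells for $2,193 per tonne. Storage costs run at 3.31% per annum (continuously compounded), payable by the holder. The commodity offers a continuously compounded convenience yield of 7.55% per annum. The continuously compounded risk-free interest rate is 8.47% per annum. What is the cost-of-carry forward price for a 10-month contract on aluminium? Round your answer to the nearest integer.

$2,272 per tonne

Net carry = r + u − y = 0.0847 + 0.0331 − 0.0755 = 0.0423
F = S·e^((r+u−y)T) = 2193 · e^(0.0423 × 10/12) = 2193 · e^0.035250
= 2193 × 1.035879 = $2,272 per tonne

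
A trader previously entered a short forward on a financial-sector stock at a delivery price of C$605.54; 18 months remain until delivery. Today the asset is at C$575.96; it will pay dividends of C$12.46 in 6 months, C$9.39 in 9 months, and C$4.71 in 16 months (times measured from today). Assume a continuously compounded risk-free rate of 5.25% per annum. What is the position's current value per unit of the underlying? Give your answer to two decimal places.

PV(remaining dividends) I = 12.46·e^(−0.0525·6/12) + 9.39·e^(−0.0525·9/12) + 4.71·e^(−0.0525·16/12) = 25.5562
Current forward F = (S − I)·e^(rT) = (575.96 − 25.5562)·e^(0.0525·18/12) = 550.4038 × 1.081934 = 595.5006
Value (long) = (F − K)·e^(−rT) = (595.5006 − 605.54) × 0.924271 = -9.2791
Short position value = −(long value) = C$9.28

C$9.28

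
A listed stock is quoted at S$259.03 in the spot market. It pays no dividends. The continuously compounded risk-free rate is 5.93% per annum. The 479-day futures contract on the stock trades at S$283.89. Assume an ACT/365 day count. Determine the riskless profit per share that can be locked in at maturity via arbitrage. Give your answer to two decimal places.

S$3.90 per share

Fair futures: F* = S·e^(carry·T), with carry = r = 0.0593
F* = 259.03 · e^(0.0593 × 479/365) = 259.03 · e^0.077821 = 259.03 × 1.080929 = S$279.9930
Market S$283.89 > fair S$279.9930: forward overpriced → cash-and-carry (buy spot, short the forward).
At maturity, profit = |F_mkt − F*| = |283.89 − 279.9930| = S$3.90 per share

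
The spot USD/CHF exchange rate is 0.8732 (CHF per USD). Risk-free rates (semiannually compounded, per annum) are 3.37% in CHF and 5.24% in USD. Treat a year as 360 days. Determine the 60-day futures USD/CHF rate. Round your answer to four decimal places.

0.8705

By covered interest parity, F = S · (1+r_CHF/2)^(2T) / (1+r_USD/2)^(2T)
= 0.8732 × 1.005585 / 1.008658 = 0.8732 × 0.996953
F = 0.8705 CHF per USD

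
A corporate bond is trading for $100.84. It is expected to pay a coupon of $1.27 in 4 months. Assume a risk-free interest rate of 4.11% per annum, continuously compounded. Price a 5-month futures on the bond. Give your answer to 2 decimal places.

PV(coupons) I = 1.27·e^(−0.0411·4/12)
I = 1.2527
F = (S − I)·e^(rT) = (100.84 − 1.2527) · e^(0.0411·5/12)
= 99.5873 · e^0.017125 = 99.5873 × 1.017272 = $101.31

$101.31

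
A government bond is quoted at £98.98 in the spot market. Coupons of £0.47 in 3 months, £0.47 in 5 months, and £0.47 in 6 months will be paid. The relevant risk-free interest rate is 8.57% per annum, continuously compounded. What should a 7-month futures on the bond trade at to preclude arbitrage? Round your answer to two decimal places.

£102.62

PV(coupons) I = 0.47·e^(−0.0857·3/12) + 0.47·e^(−0.0857·5/12) + 0.47·e^(−0.0857·6/12)
I = 0.4600 + 0.4535 + 0.4503 = 1.3638
F = (S − I)·e^(rT) = (98.98 − 1.3638) · e^(0.0857·7/12)
= 97.6162 · e^0.049992 = 97.6162 × 1.051263 = £102.62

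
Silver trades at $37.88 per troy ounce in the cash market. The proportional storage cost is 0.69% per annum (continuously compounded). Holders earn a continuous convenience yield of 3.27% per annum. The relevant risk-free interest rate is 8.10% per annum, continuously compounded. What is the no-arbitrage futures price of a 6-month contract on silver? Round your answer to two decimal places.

$38.94 per troy ounce

Net carry = r + u − y = 0.0810 + 0.0069 − 0.0327 = 0.0552
F = S·e^((r+u−y)T) = 37.88 · e^(0.0552 × 6/12) = 37.88 · e^0.027600
= 37.88 × 1.027984 = $38.94 per troy ounce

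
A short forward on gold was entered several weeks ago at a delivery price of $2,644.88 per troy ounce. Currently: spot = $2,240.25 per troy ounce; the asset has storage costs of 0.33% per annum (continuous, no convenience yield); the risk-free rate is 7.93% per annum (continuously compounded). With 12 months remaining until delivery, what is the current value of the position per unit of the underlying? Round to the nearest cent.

Current fair forward for the remaining 12 months: F = S·e^((r + u)·T), (r + u) = 0.0793 + 0.0033 = 0.0826
F = 2240.25 · e^(0.0826 × 12/12) = 2240.25 × 1.08610728 = 2433.1518
Value of long forward = (F − K)·e^(−rT) = (2433.1518 − 2644.88) · e^(−0.0793·12/12)
= -211.7282 × 0.92376275 = -195.59
Short position value = −(long value) = $195.59

$195.59 per troy ounce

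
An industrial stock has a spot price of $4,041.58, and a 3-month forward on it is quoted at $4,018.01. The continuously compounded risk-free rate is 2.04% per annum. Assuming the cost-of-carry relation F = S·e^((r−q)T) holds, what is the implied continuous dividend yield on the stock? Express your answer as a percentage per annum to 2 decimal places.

From F = S·e^((r−q)T): (r − q) = ln(F/S)/T
ln(4018.01/4041.58) = ln(0.994168) = -0.005849
(r − q) = -0.005849 / (3/12) = -0.023396
q = r − ln(F/S)/T = 0.0204 + 0.023396 = 0.043796
q = 4.38%

4.38%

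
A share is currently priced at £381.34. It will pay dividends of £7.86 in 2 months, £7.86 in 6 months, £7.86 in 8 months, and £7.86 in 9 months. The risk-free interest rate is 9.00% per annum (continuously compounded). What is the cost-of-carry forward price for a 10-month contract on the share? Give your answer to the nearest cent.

PV(dividends) I = 7.86·e^(−0.0900·2/12) + 7.86·e^(−0.0900·6/12) + 7.86·e^(−0.0900·8/12) + 7.86·e^(−0.0900·9/12)
I = 7.7430 + 7.5141 + 7.4023 + 7.3470 = 30.0064
F = (S − I)·e^(rT) = (381.34 − 30.0064) · e^(0.0900·10/12)
= 351.3336 · e^0.075000 = 351.3336 × 1.077884 = £378.70

£378.70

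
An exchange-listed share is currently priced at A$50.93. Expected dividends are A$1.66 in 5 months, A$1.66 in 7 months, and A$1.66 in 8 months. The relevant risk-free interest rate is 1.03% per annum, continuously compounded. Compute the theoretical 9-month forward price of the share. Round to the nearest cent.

PV(dividends) I = 1.66·e^(−0.0103·5/12) + 1.66·e^(−0.0103·7/12) + 1.66·e^(−0.0103·8/12)
I = 1.6529 + 1.6501 + 1.6486 = 4.9516
F = (S − I)·e^(rT) = (50.93 − 4.9516) · e^(0.0103·9/12)
= 45.9784 · e^0.007725 = 45.9784 × 1.007755 = A$46.33

A$46.33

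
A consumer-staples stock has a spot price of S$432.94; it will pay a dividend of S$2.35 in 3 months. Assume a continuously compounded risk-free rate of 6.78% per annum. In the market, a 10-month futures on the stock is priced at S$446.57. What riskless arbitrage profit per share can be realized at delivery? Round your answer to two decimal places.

PV(dividends) I = 2.35·e^(−0.0678·3/12) = 2.3105
Fair futures F* = (S − I)·e^(rT) = (432.94 − 2.3105)·e^0.056500 = 430.6295 × 1.058127 = 455.6607
Market S$446.57 < fair 455.6607: forward underpriced → reverse cash-and-carry (short the stock, invest proceeds at r, pay the dividends, go long the forward).
Profit at T = |F_mkt − F*| = |446.57 − 455.6607| = S$9.09 per share

S$9.09 per share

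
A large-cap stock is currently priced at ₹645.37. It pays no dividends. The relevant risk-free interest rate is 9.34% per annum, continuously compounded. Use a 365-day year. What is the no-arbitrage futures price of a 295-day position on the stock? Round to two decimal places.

F = S·e^(rT) = 645.37 · e^(0.0934 × 295/365)
= 645.37 · e^0.075488 = 645.37 × 1.078410
F = ₹695.97

₹695.97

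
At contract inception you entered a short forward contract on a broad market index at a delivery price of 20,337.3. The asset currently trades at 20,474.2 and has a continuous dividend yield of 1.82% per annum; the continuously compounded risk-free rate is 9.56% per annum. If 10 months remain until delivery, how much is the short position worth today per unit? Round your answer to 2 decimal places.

-1386.06

Current fair forward for the remaining 10 months: F = S·e^((r − q)·T), (r − q) = 0.0956 − 0.0182 = 0.0774
F = 20474.2 · e^(0.0774 × 10/12) = 20474.2 × 1.06662558 = 21838.3055
Value of long forward = (F − K)·e^(−rT) = (21838.3055 − 20337.3) · e^(−0.0956·10/12)
= 1501.0055 × 0.92342410 = 1386.06
Short position value = −(long value) = -1386.06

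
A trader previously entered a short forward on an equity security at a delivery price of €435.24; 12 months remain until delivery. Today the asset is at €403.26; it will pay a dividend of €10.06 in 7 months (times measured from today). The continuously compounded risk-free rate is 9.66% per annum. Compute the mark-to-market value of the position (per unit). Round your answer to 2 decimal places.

PV(remaining dividends) I = 10.06·e^(−0.0966·7/12) = 9.5088
Current forward F = (S − I)·e^(rT) = (403.26 − 9.5088)·e^(0.0966·12/12) = 393.7512 × 1.101420 = 433.6854
Value (long) = (F − K)·e^(−rT) = (433.6854 − 435.24) × 0.907919 = -1.4115
Short position value = −(long value) = €1.41

€1.41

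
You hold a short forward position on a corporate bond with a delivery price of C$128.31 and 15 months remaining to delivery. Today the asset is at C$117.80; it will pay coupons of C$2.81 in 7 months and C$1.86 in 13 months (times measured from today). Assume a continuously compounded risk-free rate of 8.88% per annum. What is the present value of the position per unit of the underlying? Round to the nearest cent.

PV(remaining coupons) I = 2.81·e^(−0.0888·7/12) + 1.86·e^(−0.0888·13/12) = 4.3576
Current forward F = (S − I)·e^(rT) = (117.80 − 4.3576)·e^(0.0888·15/12) = 113.4424 × 1.117395 = 126.7600
Value (long) = (F − K)·e^(−rT) = (126.7600 − 128.31) × 0.894939 = -1.3872
Short position value = −(long value) = C$1.39

C$1.39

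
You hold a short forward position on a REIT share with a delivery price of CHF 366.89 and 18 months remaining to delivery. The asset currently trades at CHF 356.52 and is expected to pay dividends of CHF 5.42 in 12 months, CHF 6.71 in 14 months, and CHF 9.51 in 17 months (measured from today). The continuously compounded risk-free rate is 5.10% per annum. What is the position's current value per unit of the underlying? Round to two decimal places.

CHF 3.67

PV(remaining dividends) I = 5.42·e^(−0.0510·12/12) + 6.71·e^(−0.0510·14/12) + 9.51·e^(−0.0510·17/12) = 20.3200
Current forward F = (S − I)·e^(rT) = (356.52 − 20.3200)·e^(0.0510·18/12) = 336.2000 × 1.079502 = 362.9286
Value (long) = (F − K)·e^(−rT) = (362.9286 − 366.89) × 0.926353 = -3.6697
Short position value = −(long value) = CHF 3.67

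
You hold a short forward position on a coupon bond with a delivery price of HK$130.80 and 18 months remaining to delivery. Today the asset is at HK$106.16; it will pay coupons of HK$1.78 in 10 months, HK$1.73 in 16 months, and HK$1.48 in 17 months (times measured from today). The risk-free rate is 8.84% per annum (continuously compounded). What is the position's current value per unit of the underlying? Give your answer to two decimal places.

HK$12.89

PV(remaining coupons) I = 1.78·e^(−0.0884·10/12) + 1.73·e^(−0.0884·16/12) + 1.48·e^(−0.0884·17/12) = 4.4970
Current forward F = (S − I)·e^(rT) = (106.16 − 4.4970)·e^(0.0884·18/12) = 101.6630 × 1.141793 = 116.0781
Value (long) = (F − K)·e^(−rT) = (116.0781 − 130.80) × 0.875815 = -12.8937
Short position value = −(long value) = HK$12.89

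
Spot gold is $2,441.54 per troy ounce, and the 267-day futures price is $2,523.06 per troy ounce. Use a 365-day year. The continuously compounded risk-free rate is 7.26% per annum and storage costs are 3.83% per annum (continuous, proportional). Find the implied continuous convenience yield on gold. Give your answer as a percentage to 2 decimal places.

6.60%

F = S·e^((r+u−y)T) ⇒ (r+u−y) = ln(F/S)/T
ln(2523.06/2441.54) = 0.032843; /T ⇒ 0.044898
y = r + u − ln(F/S)/T = 0.0726 + 0.0383 − 0.044898 = 0.066002
y = 6.60%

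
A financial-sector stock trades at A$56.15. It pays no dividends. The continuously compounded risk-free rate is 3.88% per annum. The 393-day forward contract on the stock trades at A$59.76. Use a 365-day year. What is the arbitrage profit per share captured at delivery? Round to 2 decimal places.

A$1.21 per share

Fair forward: F* = S·e^(carry·T), with carry = r = 0.0388
F* = 56.15 · e^(0.0388 × 393/365) = 56.15 · e^0.041776 = 56.15 × 1.042661 = A$58.5454
Market A$59.76 > fair A$58.5454: forward overpriced → cash-and-carry (buy spot, short the forward).
At maturity, profit = |F_mkt − F*| = |59.76 − 58.5454| = A$1.21 per share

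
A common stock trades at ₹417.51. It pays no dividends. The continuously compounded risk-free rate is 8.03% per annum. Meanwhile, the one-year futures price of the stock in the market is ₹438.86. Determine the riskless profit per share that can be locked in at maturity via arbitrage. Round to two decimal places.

Fair futures: F* = S·e^(carry·T), with carry = r = 0.0803
F* = 417.51 · e^(0.0803 × 12/12) = 417.51 · e^0.080300 = 417.51 × 1.083612 = ₹452.4188
Market ₹438.86 < fair ₹452.4188: forward underpriced → reverse cash-and-carry (short spot, go long the forward).
At maturity, profit = |F_mkt − F*| = |438.86 − 452.4188| = ₹13.56 per share

₹13.56 per share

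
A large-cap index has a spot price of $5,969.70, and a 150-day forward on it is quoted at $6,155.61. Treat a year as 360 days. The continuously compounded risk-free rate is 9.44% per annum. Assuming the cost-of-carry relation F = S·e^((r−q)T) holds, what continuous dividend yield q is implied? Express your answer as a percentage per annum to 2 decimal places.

From F = S·e^((r−q)T): (r − q) = ln(F/S)/T
ln(6155.61/5969.70) = ln(1.031142) = 0.030667
(r − q) = 0.030667 / (150/360) = 0.073601
q = r − ln(F/S)/T = 0.0944 − 0.073601 = 0.020799
q = 2.08%

2.08%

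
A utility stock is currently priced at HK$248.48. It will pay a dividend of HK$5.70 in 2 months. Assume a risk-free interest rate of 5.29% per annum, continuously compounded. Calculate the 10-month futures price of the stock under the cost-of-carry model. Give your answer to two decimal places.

HK$253.77

PV(dividends) I = 5.70·e^(−0.0529·2/12)
I = 5.6500
F = (S − I)·e^(rT) = (248.48 − 5.6500) · e^(0.0529·10/12)
= 242.8300 · e^0.044083 = 242.8300 × 1.045069 = HK$253.77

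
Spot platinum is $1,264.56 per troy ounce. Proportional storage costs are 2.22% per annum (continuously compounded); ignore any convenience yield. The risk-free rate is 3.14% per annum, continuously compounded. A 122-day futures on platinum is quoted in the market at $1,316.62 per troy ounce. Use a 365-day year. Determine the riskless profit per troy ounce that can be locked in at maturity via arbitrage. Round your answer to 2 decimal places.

Fair futures: F* = S·e^(carry·T), with carry = (r + u) = 0.0314 + 0.0222 = 0.0536
F* = 1264.56 · e^(0.0536 × 122/365) = 1264.56 · e^0.01791562 = 1264.56 × 1.01807707 = $1287.4195
Market $1316.62 > fair $1287.4195: forward overpriced → cash-and-carry (buy spot, short the forward).
At maturity, profit = |F_mkt − F*| = |1316.62 − 1287.4195| = $29.20 per troy ounce

$29.20 per troy ounce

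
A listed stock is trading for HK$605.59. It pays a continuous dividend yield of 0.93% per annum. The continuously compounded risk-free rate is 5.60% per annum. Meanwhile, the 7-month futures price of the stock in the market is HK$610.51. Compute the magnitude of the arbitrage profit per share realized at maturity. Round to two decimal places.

Fair futures: F* = S·e^(carry·T), with carry = (r − q) = 0.0560 − 0.0093 = 0.0467
F* = 605.59 · e^(0.0467 × 7/12) = 605.59 · e^0.027242 = 605.59 × 1.027616 = HK$622.3140
Market HK$610.51 < fair HK$622.3140: forward underpriced → reverse cash-and-carry (short spot, go long the forward).
At maturity, profit = |F_mkt − F*| = |610.51 − 622.3140| = HK$11.80 per share

HK$11.80 per share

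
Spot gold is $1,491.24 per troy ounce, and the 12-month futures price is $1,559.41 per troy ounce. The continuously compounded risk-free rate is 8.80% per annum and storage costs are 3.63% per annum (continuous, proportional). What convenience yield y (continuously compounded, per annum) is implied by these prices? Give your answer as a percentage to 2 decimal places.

F = S·e^((r+u−y)T) ⇒ (r+u−y) = ln(F/S)/T
ln(1559.41/1491.24) = 0.044700; /T ⇒ 0.044700
y = r + u − ln(F/S)/T = 0.0880 + 0.0363 − 0.044700 = 0.079600
y = 7.96%

7.96%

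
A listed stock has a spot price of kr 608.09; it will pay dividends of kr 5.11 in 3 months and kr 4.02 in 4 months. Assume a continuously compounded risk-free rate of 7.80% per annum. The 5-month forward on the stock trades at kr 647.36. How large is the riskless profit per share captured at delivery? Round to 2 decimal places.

PV(dividends) I = 5.11·e^(−0.0780·3/12) + 4.02·e^(−0.0780·4/12) = 8.9281
Fair forward F* = (S − I)·e^(rT) = (608.09 − 8.9281)·e^0.032500 = 599.1619 × 1.033034 = 618.9546
Market kr 647.36 > fair 618.9546: forward overpriced → cash-and-carry (borrow at r, buy the stock and collect the dividends, short the forward).
Profit at T = |F_mkt − F*| = |647.36 − 618.9546| = kr 28.41 per share

kr 28.41 per share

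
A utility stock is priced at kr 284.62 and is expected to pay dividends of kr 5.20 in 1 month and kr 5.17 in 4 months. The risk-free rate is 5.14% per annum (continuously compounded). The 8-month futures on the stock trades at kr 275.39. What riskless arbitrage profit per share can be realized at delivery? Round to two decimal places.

kr 8.53 per share

PV(dividends) I = 5.20·e^(−0.0514·1/12) + 5.17·e^(−0.0514·4/12) = 10.2599
Fair futures F* = (S − I)·e^(rT) = (284.62 − 10.2599)·e^0.034267 = 274.3601 × 1.034861 = 283.9246
Market kr 275.39 < fair 283.9246: forward underpriced → reverse cash-and-carry (short the stock, invest proceeds at r, pay the dividends, go long the forward).
Profit at T = |F_mkt − F*| = |275.39 − 283.9246| = kr 8.53 per share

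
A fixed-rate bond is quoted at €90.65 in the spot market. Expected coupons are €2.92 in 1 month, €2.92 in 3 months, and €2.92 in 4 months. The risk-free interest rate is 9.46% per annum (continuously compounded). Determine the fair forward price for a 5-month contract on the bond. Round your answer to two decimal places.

€85.37

PV(coupons) I = 2.92·e^(−0.0946·1/12) + 2.92·e^(−0.0946·3/12) + 2.92·e^(−0.0946·4/12)
I = 2.8971 + 2.8518 + 2.8294 = 8.5783
F = (S − I)·e^(rT) = (90.65 − 8.5783) · e^(0.0946·5/12)
= 82.0717 · e^0.039417 = 82.0717 × 1.040204 = €85.37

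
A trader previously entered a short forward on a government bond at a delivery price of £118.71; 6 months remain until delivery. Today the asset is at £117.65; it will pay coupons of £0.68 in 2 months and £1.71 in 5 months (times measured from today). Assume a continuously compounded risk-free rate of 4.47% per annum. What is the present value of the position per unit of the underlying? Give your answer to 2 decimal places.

£0.79

PV(remaining coupons) I = 0.68·e^(−0.0447·2/12) + 1.71·e^(−0.0447·5/12) = 2.3534
Current forward F = (S − I)·e^(rT) = (117.65 − 2.3534)·e^(0.0447·6/12) = 115.2966 × 1.022602 = 117.9025
Value (long) = (F − K)·e^(−rT) = (117.9025 − 118.71) × 0.977898 = -0.7897
Short position value = −(long value) = £0.79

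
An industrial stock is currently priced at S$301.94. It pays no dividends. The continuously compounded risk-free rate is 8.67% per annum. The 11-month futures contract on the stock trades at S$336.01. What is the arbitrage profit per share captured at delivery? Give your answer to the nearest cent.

S$9.09 per share

Fair futures: F* = S·e^(carry·T), with carry = r = 0.0867
F* = 301.94 · e^(0.0867 × 11/12) = 301.94 · e^0.079475 = 301.94 × 1.082718 = S$326.9159
Market S$336.01 > fair S$326.9159: forward overpriced → cash-and-carry (buy spot, short the forward).
At maturity, profit = |F_mkt − F*| = |336.01 − 326.9159| = S$9.09 per share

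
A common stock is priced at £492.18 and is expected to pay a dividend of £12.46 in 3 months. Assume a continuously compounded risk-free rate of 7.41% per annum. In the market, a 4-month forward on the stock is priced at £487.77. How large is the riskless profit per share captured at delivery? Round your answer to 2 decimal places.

£4.18 per share

PV(dividends) I = 12.46·e^(−0.0741·3/12) = 12.2313
Fair forward F* = (S − I)·e^(rT) = (492.18 − 12.2313)·e^0.024700 = 479.9487 × 1.025008 = 491.9513
Market £487.77 < fair 491.9513: forward underpriced → reverse cash-and-carry (short the stock, invest proceeds at r, pay the dividends, go long the forward).
Profit at T = |F_mkt − F*| = |487.77 − 491.9513| = £4.18 per share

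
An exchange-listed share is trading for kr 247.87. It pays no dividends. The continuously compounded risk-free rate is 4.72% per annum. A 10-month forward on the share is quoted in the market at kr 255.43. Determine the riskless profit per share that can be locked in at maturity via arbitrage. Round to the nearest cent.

kr 2.38 per share

Fair forward: F* = S·e^(carry·T), with carry = r = 0.0472
F* = 247.87 · e^(0.0472 × 10/12) = 247.87 · e^0.039333 = 247.87 × 1.040117 = kr 257.8138
Market kr 255.43 < fair kr 257.8138: forward underpriced → reverse cash-and-carry (short spot, go long the forward).
At maturity, profit = |F_mkt − F*| = |255.43 − 257.8138| = kr 2.38 per share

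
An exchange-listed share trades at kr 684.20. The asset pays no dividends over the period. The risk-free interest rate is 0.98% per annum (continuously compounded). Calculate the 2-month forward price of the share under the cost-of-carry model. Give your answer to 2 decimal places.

kr 685.32

F = S·e^(rT) = 684.20 · e^(0.0098 × 2/12)
= 684.20 · e^0.001633 = 684.20 × 1.001634
F = kr 685.32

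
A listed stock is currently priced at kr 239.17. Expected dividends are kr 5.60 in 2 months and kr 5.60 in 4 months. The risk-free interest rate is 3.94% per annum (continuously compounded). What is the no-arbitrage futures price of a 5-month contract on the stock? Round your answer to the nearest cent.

kr 231.85

PV(dividends) I = 5.60·e^(−0.0394·2/12) + 5.60·e^(−0.0394·4/12)
I = 5.5633 + 5.5269 = 11.0902
F = (S − I)·e^(rT) = (239.17 − 11.0902) · e^(0.0394·5/12)
= 228.0798 · e^0.016417 = 228.0798 × 1.016552 = kr 231.85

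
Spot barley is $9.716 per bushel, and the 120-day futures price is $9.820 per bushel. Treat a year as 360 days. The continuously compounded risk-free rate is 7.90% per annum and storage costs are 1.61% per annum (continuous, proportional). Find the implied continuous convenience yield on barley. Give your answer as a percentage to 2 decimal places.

6.32%

F = S·e^((r+u−y)T) ⇒ (r+u−y) = ln(F/S)/T
ln(9.820/9.716) = 0.010647; /T ⇒ 0.031941
y = r + u − ln(F/S)/T = 0.0790 + 0.0161 − 0.031941 = 0.063159
y = 6.32%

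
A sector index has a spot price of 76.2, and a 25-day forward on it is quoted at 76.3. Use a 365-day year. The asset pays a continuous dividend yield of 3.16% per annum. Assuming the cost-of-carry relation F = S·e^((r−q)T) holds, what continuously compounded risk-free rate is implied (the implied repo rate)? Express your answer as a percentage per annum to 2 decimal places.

5.07%

From F = S·e^((r−q)T): (r − q) = ln(F/S)/T
ln(76.3/76.2) = ln(1.001312) = 0.001311
(r − q) = 0.001311 / (25/365) = 0.019141
r = ln(F/S)/T + q = 0.019141 + 0.0316 = 0.050741
r = 5.07%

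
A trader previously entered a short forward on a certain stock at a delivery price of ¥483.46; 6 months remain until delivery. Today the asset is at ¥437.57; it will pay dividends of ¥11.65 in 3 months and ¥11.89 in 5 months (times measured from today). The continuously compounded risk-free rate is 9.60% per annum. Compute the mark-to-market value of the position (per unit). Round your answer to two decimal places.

¥46.03

PV(remaining dividends) I = 11.65·e^(−0.0960·3/12) + 11.89·e^(−0.0960·5/12) = 22.7975
Current forward F = (S − I)·e^(rT) = (437.57 − 22.7975)·e^(0.0960·6/12) = 414.7725 × 1.049171 = 435.1673
Value (long) = (F − K)·e^(−rT) = (435.1673 − 483.46) × 0.953134 = -46.0294
Short position value = −(long value) = ¥46.03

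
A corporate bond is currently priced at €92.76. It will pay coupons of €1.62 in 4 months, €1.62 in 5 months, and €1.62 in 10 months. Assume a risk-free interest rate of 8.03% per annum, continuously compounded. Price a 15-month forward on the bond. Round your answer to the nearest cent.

PV(coupons) I = 1.62·e^(−0.0803·4/12) + 1.62·e^(−0.0803·5/12) + 1.62·e^(−0.0803·10/12)
I = 1.5772 + 1.5667 + 1.5151 = 4.6590
F = (S − I)·e^(rT) = (92.76 − 4.6590) · e^(0.0803·15/12)
= 88.1010 · e^0.100375 = 88.1010 × 1.105585 = €97.40

€97.40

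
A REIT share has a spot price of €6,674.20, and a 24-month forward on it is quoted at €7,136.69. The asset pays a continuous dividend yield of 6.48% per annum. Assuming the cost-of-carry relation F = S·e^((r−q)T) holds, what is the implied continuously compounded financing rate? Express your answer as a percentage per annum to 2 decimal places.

From F = S·e^((r−q)T): (r − q) = ln(F/S)/T
ln(7136.69/6674.20) = ln(1.069295) = 0.067000
(r − q) = 0.067000 / (24/12) = 0.033500
r = ln(F/S)/T + q = 0.033500 + 0.0648 = 0.098300
r = 9.83%

9.83%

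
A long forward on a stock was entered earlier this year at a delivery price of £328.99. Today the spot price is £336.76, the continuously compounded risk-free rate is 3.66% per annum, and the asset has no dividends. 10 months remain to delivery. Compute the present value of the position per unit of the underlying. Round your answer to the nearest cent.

£17.65

Current fair forward for the remaining 10 months: F = S·e^(r·T), r = 0.0366
F = 336.76 · e^(0.0366 × 10/12) = 336.76 × 1.030970 = 347.1895
Value of long forward = (F − K)·e^(−rT) = (347.1895 − 328.99) · e^(−0.0366·10/12)
= 18.1995 × 0.969960 = 17.65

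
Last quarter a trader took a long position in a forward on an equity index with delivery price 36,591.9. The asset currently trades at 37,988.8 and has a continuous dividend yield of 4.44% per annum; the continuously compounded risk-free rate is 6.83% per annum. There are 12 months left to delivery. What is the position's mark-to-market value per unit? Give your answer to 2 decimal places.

Current fair forward for the remaining 12 months: F = S·e^((r − q)·T), (r − q) = 0.0683 − 0.0444 = 0.0239
F = 37988.8 · e^(0.0239 × 12/12) = 37988.8 × 1.02418789 = 38907.6689
Value of long forward = (F − K)·e^(−rT) = (38907.6689 − 36591.9) · e^(−0.0683·12/12)
= 2315.7689 × 0.93398024 = 2162.88

2162.88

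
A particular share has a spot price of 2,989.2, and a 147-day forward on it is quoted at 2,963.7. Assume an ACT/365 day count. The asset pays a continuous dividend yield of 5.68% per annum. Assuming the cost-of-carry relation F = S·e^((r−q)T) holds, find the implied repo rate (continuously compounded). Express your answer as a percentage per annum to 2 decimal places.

3.55%

From F = S·e^((r−q)T): (r − q) = ln(F/S)/T
ln(2963.7/2989.2) = ln(0.991469) = -0.008568
(r − q) = -0.008568 / (147/365) = -0.021274
r = ln(F/S)/T + q = -0.021274 + 0.0568 = 0.035526
r = 3.55%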